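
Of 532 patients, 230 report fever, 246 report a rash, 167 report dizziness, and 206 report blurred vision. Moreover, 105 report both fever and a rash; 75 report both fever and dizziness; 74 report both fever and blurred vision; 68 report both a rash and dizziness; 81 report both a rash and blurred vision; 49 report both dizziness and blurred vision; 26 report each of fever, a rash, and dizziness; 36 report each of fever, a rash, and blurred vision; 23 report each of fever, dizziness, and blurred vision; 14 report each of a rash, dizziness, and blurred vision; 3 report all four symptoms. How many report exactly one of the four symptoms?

By inclusion–exclusion (exactly-one form):
N(exactly one) = 230 + 246 + 167 + 206 − 2·105 − 2·75 − 2·74 − 2·68 − 2·81 − 2·49 + 3·26 + 3·36 + 3·23 + 3·14 − 4·3 = 230

230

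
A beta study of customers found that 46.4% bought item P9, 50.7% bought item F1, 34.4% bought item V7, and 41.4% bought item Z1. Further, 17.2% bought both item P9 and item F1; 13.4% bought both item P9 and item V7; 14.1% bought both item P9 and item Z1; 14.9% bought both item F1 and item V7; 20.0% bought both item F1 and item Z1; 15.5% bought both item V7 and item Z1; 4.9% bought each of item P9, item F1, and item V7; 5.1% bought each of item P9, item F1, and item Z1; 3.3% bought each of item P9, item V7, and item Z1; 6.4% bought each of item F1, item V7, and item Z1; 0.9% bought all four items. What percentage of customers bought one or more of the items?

96.6%

P(at least one) = 46.4 + 50.7 + 34.4 + 41.4 − 17.2 − 13.4 − 14.1 − 14.9 − 20.0 − 15.5 + 4.9 + 5.1 + 3.3 + 6.4 − 0.9 = 96.6%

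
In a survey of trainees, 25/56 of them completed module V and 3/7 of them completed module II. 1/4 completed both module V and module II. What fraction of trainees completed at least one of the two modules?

5/8

P(union) = 25/56 + 3/7 − 1/4 = 5/8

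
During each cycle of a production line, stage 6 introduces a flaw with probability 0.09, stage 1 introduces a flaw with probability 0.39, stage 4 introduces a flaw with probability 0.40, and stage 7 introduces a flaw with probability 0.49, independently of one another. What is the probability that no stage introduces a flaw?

0.1698606

P(none) = (1 − 0.09) × (1 − 0.39) × (1 − 0.40) × (1 − 0.49) = 0.91 × 0.61 × 0.60 × 0.51 = 0.1698606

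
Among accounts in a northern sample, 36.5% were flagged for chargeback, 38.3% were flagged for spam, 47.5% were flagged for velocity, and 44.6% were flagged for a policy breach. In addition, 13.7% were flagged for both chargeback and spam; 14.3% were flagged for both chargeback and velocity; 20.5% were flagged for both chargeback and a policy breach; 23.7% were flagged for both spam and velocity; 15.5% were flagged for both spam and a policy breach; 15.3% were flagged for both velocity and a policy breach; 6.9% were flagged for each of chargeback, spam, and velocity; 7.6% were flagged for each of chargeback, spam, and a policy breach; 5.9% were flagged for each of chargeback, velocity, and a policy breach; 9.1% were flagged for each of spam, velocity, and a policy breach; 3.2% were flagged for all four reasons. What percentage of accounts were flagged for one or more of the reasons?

90.2%

P(union) = 36.5 + 38.3 + 47.5 + 44.6 − 13.7 − 14.3 − 20.5 − 23.7 − 15.5 − 15.3 + 6.9 + 7.6 + 5.9 + 9.1 − 3.2 = 90.2%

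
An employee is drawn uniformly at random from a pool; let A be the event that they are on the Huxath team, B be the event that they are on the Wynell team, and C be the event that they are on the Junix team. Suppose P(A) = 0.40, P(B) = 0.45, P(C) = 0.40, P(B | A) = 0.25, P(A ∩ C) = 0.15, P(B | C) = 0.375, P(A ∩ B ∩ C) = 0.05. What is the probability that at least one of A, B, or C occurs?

0.90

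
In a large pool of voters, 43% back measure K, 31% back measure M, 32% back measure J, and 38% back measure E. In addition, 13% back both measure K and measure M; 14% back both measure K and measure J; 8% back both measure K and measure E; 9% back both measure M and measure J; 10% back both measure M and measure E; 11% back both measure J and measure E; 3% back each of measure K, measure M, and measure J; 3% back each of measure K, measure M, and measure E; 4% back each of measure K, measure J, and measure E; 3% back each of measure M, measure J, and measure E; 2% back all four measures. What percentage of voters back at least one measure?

P(at least one) = 43 + 31 + 32 + 38 − 13 − 14 − 8 − 9 − 10 − 11 + 3 + 3 + 4 + 3 − 2 = 90%

90%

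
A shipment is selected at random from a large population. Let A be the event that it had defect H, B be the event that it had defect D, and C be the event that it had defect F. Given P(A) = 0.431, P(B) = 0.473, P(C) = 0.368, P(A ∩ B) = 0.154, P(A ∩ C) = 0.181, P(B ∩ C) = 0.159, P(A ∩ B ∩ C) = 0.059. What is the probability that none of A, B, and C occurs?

0.163

By inclusion–exclusion:
P(A ∪ B ∪ C) = 0.431 + 0.473 + 0.368 − 0.154 − 0.181 − 0.159 + 0.059 = 0.837
P(none) = 1 − 0.837 = 0.163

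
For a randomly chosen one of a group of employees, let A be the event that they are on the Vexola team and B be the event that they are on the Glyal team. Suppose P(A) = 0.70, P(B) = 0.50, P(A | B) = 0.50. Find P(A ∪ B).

P(A ∩ B) = P(B)·P(A|B) = 0.50 × 0.50 = 0.25
Using inclusion–exclusion:
P(A ∪ B) = 0.70 + 0.50 − 0.25 = 0.95

0.95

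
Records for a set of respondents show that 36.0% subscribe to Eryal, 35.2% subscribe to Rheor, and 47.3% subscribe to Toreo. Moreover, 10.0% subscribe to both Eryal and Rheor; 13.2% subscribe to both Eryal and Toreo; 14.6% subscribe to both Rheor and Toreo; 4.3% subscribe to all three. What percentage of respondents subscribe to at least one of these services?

85.0%

P(≥1) = 36.0 + 35.2 + 47.3 − 10.0 − 13.2 − 14.6 + 4.3 = 85.0%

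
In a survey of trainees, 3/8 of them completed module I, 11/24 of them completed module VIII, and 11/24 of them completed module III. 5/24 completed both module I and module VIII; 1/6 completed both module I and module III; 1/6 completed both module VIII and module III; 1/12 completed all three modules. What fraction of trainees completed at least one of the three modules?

5/6

P(≥1) = 3/8 + 11/24 + 11/24 − 5/24 − 1/6 − 1/6 + 1/12 = 5/6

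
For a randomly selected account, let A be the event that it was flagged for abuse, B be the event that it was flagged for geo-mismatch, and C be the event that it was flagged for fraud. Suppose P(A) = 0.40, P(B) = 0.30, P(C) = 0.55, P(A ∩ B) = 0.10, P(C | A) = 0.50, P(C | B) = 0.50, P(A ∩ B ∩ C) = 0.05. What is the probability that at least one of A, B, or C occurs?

0.85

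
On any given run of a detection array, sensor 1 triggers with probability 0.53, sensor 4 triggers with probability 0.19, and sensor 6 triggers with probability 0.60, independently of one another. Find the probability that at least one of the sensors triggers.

P(none) = (1 − 0.53) × (1 − 0.19) × (1 − 0.60) = 0.47 × 0.81 × 0.40 = 0.15228
P(at least one) = 1 − 0.15228 = 0.84772

0.84772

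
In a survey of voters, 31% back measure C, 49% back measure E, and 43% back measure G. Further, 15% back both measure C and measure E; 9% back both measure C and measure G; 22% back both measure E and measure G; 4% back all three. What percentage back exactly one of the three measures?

43%

P(exactly one) = 31 + 49 + 43 − 2·15 − 2·9 − 2·22 + 3·4 = 43%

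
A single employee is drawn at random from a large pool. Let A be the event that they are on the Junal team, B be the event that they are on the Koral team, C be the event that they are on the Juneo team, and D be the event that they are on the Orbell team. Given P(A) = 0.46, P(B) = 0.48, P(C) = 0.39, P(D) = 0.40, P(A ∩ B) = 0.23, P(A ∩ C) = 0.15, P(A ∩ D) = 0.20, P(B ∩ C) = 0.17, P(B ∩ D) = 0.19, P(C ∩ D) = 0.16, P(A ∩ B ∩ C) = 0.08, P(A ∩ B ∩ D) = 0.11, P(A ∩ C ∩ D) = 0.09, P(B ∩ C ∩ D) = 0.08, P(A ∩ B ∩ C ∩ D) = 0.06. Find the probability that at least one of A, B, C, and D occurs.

Inclusion–exclusion gives
P(A ∪ B ∪ C ∪ D) = 0.46 + 0.48 + 0.39 + 0.40 − 0.23 − 0.15 − 0.20 − 0.17 − 0.19 − 0.16 + 0.08 + 0.11 + 0.09 + 0.08 − 0.06 = 0.93

0.93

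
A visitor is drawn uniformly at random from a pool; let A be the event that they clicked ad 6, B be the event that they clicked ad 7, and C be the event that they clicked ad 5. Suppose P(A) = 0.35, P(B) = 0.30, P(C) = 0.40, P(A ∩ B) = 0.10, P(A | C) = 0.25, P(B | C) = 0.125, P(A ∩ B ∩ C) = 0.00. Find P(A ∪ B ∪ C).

P(A ∩ C) = P(C)·P(A|C) = 0.40 × 0.25 = 0.10
P(B ∩ C) = P(C)·P(B|C) = 0.40 × 0.125 = 0.05
Apply inclusion-exclusion:
P(A ∪ B ∪ C) = 0.35 + 0.30 + 0.40 − 0.10 − 0.10 − 0.05 + 0.00 = 0.80

0.80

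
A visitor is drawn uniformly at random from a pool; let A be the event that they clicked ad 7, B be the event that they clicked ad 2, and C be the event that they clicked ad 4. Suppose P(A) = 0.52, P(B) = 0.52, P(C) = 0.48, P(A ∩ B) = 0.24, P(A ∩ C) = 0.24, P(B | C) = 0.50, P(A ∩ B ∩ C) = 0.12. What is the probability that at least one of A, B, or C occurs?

0.92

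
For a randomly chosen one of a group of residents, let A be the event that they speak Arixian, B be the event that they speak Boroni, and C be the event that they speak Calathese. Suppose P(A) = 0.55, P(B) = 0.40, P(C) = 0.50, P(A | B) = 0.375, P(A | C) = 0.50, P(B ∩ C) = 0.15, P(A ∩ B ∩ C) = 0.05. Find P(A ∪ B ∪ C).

0.95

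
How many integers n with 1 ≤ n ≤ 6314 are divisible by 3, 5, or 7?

3428

2104 + 1262 + 902 − 420 − 300 − 180 + 60 = 3428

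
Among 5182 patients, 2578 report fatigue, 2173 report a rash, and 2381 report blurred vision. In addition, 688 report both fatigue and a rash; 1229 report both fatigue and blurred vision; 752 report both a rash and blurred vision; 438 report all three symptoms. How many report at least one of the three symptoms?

4901

N(≥1) = 2578 + 2173 + 2381 − 688 − 1229 − 752 + 438 = 4901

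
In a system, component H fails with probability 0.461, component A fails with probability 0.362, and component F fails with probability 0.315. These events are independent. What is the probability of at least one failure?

Since the events are independent, P(none) is the product of the individual non-occurrence probabilities.
P(none) = (1 − 0.461) × (1 − 0.362) × (1 − 0.315) = 0.539 × 0.638 × 0.685 = 0.23555917
P(at least one) = 1 − 0.23555917 = 0.76444083

0.76444083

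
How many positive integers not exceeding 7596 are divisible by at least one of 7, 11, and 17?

1085 + 690 + 446 − 98 − 63 − 40 + 5 = 2025

2025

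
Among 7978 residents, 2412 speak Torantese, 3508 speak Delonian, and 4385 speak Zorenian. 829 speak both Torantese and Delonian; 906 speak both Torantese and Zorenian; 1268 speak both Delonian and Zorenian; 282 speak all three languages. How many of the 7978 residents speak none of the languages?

394

|union| = 2412 + 3508 + 4385 − 829 − 906 − 1268 + 282 = 7584
None: 7978 − 7584 = 394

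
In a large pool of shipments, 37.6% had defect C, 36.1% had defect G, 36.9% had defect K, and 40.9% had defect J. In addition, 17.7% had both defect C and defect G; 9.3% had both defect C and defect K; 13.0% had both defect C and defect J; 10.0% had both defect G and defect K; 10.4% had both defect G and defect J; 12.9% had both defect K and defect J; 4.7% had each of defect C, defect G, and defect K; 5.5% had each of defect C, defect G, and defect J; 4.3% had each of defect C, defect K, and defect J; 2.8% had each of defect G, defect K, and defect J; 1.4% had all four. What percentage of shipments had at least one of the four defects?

Inclusion–exclusion gives
P(≥1) = 37.6 + 36.1 + 36.9 + 40.9 − 17.7 − 9.3 − 13.0 − 10.0 − 10.4 − 12.9 + 4.7 + 5.5 + 4.3 + 2.8 − 1.4 = 94.1%

94.1%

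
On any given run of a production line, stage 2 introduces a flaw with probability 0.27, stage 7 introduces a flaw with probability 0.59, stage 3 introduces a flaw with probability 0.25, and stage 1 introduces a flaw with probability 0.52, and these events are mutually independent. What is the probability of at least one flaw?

0.892252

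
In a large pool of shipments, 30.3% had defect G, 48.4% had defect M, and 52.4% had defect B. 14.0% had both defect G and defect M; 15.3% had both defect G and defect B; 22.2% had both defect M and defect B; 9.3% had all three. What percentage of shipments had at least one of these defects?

P(≥1) = 30.3 + 48.4 + 52.4 − 14.0 − 15.3 − 22.2 + 9.3 = 88.9%

88.9%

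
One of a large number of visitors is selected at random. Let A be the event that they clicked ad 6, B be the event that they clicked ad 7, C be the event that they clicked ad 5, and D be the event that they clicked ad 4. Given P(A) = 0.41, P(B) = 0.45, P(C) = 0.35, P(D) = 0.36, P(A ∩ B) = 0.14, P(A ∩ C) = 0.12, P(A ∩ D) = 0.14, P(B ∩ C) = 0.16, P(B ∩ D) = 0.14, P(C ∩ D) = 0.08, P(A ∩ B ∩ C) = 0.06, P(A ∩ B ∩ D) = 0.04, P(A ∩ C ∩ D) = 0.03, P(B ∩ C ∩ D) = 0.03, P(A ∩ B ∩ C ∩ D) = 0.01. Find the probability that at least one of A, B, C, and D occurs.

By inclusion-exclusion,
P(A ∪ B ∪ C ∪ D) = 0.41 + 0.45 + 0.35 + 0.36 − 0.14 − 0.12 − 0.14 − 0.16 − 0.14 − 0.08 + 0.06 + 0.04 + 0.03 + 0.03 − 0.01 = 0.94

0.94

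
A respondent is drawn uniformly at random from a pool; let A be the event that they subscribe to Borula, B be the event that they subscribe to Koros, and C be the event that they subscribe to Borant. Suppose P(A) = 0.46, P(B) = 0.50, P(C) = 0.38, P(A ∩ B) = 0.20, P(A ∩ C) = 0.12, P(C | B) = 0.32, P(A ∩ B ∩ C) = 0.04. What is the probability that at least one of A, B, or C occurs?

0.90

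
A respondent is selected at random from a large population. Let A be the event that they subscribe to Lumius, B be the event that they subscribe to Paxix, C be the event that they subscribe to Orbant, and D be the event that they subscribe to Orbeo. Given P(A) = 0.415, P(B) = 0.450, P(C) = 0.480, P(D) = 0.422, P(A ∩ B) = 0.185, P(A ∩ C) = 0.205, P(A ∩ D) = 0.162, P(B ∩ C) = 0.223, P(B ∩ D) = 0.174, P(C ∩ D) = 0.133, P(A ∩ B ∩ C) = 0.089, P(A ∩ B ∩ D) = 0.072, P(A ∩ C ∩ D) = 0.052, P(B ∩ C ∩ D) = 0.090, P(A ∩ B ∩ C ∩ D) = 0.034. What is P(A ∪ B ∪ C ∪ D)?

0.954

By inclusion–exclusion:
P(A ∪ B ∪ C ∪ D) = 0.415 + 0.450 + 0.480 + 0.422 − 0.185 − 0.205 − 0.162 − 0.223 − 0.174 − 0.133 + 0.089 + 0.072 + 0.052 + 0.090 − 0.034 = 0.954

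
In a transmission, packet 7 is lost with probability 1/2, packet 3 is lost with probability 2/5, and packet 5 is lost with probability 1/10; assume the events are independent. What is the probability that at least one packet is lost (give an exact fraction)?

Independence gives P(none) = ∏(1 − pᵢ).
P(none) = (1 − 1/2) × (1 − 2/5) × (1 − 1/10) = 1/2 × 3/5 × 9/10 = 27/100
P(at least one) = 1 − 27/100 = 73/100

73/100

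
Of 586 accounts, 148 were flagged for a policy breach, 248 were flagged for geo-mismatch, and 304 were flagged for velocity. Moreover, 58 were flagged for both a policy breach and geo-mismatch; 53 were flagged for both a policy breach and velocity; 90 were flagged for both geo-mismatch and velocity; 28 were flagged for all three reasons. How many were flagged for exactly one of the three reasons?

|exactly one| = 148 + 248 + 304 − 2·58 − 2·53 − 2·90 + 3·28 = 382

382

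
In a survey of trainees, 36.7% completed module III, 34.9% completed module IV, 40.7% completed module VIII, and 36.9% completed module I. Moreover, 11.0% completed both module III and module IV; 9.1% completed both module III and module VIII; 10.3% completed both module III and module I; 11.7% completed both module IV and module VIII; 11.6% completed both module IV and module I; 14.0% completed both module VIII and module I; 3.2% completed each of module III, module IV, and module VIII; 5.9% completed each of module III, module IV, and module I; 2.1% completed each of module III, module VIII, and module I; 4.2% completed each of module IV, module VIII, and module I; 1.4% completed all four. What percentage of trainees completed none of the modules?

4.5%

P(at least one) = 36.7 + 34.9 + 40.7 + 36.9 − 11.0 − 9.1 − 10.3 − 11.7 − 11.6 − 14.0 + 3.2 + 5.9 + 2.1 + 4.2 − 1.4 = 95.5%
P(none) = 100% − 95.5% = 4.5%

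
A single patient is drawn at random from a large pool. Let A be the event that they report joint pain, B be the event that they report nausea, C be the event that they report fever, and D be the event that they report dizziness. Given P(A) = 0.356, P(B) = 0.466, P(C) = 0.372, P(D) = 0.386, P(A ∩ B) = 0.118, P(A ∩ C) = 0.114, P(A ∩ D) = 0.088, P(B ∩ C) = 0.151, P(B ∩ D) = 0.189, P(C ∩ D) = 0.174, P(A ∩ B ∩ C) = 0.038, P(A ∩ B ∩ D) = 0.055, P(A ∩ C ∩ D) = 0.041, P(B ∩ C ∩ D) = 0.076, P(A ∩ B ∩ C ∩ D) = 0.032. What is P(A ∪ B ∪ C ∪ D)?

0.924

P(A ∪ B ∪ C ∪ D) = 0.356 + 0.466 + 0.372 + 0.386 − 0.118 − 0.114 − 0.088 − 0.151 − 0.189 − 0.174 + 0.038 + 0.055 + 0.041 + 0.076 − 0.032 = 0.924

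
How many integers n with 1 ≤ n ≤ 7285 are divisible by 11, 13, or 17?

662 + 560 + 428 − 50 − 38 − 32 + 2 = 1532

1532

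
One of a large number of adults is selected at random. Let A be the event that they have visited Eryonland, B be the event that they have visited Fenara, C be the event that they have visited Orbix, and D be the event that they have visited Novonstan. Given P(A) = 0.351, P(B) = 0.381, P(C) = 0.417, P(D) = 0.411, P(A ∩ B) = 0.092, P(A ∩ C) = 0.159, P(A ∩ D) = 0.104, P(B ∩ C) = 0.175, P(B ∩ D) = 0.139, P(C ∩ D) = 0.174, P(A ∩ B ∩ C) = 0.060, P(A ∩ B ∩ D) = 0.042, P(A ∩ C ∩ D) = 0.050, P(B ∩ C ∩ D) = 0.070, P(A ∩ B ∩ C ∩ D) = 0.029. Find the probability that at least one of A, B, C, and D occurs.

0.910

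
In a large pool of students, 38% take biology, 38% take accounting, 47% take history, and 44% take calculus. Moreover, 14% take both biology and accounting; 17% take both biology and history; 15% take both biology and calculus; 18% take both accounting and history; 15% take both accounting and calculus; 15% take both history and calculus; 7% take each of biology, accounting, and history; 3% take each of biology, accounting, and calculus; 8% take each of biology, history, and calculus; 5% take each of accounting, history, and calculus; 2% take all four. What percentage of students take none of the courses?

P(at least one) = 38 + 38 + 47 + 44 − 14 − 17 − 15 − 18 − 15 − 15 + 7 + 3 + 8 + 5 − 2 = 94%
P(none) = 100% − 94% = 6%

6%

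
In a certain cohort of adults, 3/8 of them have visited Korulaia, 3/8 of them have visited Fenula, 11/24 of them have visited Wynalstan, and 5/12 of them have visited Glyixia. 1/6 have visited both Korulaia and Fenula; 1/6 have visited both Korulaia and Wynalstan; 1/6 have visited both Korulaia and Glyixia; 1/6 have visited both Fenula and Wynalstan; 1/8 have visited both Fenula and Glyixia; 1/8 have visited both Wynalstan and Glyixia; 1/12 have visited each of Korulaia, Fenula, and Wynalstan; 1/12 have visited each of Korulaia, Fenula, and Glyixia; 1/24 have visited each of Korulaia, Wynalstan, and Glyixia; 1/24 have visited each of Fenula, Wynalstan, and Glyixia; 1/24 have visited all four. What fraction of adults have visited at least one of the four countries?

Inclusion–exclusion gives
P(at least one) = 3/8 + 3/8 + 11/24 + 5/12 − 1/6 − 1/6 − 1/6 − 1/6 − 1/8 − 1/8 + 1/12 + 1/12 + 1/24 + 1/24 − 1/24 = 11/12

11/12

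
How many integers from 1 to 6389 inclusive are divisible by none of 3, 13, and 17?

3701

Apply inclusion-exclusion:
⌊6389/3⌋ + ⌊6389/13⌋ + ⌊6389/17⌋ − ⌊6389/39⌋ − ⌊6389/51⌋ − ⌊6389/221⌋ + ⌊6389/663⌋ = 2129 + 491 + 375 − 163 − 125 − 28 + 9 = 2688
6389 − 2688 = 3701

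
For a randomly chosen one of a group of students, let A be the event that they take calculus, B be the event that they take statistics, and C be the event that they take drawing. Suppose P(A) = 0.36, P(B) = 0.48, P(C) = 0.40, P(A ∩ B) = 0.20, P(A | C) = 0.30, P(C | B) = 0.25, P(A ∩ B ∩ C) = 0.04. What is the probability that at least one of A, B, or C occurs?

P(A ∩ C) = P(C)·P(A|C) = 0.40 × 0.30 = 0.12
P(B ∩ C) = P(B)·P(C|B) = 0.48 × 0.25 = 0.12
Using inclusion–exclusion:
P(A ∪ B ∪ C) = 0.36 + 0.48 + 0.40 − 0.20 − 0.12 − 0.12 + 0.04 = 0.84

0.84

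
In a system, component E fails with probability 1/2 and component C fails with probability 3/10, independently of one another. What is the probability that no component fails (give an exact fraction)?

P(none) = (1 − 1/2) × (1 − 3/10) = 1/2 × 7/10 = 7/20

7/20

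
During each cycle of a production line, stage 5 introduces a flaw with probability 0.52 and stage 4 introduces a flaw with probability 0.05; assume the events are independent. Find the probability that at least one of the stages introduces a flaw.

0.544

P(none) = (1 − 0.52) × (1 − 0.05) = 0.48 × 0.95 = 0.456
P(at least one) = 1 − 0.456 = 0.544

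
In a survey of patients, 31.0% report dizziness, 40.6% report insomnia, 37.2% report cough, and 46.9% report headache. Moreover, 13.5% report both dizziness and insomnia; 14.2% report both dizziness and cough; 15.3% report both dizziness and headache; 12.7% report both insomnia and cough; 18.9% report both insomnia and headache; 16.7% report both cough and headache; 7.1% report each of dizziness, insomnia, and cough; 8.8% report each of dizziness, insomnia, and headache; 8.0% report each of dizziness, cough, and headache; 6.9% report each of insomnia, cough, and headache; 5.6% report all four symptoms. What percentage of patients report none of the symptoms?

P(union) = 31.0 + 40.6 + 37.2 + 46.9 − 13.5 − 14.2 − 15.3 − 12.7 − 18.9 − 16.7 + 7.1 + 8.8 + 8.0 + 6.9 − 5.6 = 89.6%
P(none) = 100% − 89.6% = 10.4%

10.4%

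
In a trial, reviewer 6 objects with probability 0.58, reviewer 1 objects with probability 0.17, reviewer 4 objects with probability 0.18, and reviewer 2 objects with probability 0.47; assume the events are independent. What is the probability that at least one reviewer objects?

P(none) = (1 − 0.58) × (1 − 0.17) × (1 − 0.18) × (1 − 0.47) = 0.42 × 0.83 × 0.82 × 0.53 = 0.15150156
P(at least one) = 1 − 0.15150156 = 0.84849844

0.84849844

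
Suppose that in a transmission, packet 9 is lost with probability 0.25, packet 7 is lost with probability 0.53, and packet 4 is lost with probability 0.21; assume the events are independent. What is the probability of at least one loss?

P(none) = (1 − 0.25) × (1 − 0.53) × (1 − 0.21) = 0.75 × 0.47 × 0.79 = 0.278475
P(at least one) = 1 − 0.278475 = 0.721525

0.721525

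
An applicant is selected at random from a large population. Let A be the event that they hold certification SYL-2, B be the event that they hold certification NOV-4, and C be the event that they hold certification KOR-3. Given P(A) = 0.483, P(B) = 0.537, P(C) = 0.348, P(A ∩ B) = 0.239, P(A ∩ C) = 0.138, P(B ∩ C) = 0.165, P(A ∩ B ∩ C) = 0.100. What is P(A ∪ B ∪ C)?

Using inclusion–exclusion:
P(A ∪ B ∪ C) = 0.483 + 0.537 + 0.348 − 0.239 − 0.138 − 0.165 + 0.100 = 0.926

0.926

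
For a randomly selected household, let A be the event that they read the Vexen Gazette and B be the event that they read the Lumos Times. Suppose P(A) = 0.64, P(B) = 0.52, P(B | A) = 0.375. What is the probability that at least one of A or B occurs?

P(A ∩ B) = P(A)·P(B|A) = 0.64 × 0.375 = 0.24
Inclusion–exclusion gives
P(A ∪ B) = 0.64 + 0.52 − 0.24 = 0.92

0.92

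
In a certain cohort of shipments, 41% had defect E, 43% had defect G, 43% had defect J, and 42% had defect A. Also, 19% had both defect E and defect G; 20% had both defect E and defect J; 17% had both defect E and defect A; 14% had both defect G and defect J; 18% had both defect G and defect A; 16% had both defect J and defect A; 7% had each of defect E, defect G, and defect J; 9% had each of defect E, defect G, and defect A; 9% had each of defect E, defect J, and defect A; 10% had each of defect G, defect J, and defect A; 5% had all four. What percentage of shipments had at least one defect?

Apply inclusion-exclusion:
P(at least one) = 41 + 43 + 43 + 42 − 19 − 20 − 17 − 14 − 18 − 16 + 7 + 9 + 9 + 10 − 5 = 95%

95%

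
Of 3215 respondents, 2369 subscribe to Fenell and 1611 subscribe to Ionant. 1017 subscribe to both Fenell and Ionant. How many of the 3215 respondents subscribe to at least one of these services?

2963

Using inclusion–exclusion:
|at least one| = 2369 + 1611 − 1017 = 2963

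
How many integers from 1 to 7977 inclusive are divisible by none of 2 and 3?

2659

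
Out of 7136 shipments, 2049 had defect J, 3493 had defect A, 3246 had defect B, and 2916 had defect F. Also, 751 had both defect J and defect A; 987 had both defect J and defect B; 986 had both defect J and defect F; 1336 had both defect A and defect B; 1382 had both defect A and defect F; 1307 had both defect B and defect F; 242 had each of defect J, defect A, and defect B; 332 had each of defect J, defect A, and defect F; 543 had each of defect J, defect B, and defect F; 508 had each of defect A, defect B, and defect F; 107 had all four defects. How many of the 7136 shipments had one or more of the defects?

6473

Apply inclusion-exclusion:
|union| = 2049 + 3493 + 3246 + 2916 − 751 − 987 − 986 − 1336 − 1382 − 1307 + 242 + 332 + 543 + 508 − 107 = 6473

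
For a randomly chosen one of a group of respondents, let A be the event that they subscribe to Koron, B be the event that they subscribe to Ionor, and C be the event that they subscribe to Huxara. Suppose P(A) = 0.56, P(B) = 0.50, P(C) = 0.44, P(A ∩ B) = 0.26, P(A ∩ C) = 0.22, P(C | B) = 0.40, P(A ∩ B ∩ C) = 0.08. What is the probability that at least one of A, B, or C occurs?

0.90

P(B ∩ C) = P(B)·P(C|B) = 0.50 × 0.40 = 0.20
Apply inclusion-exclusion:
P(A ∪ B ∪ C) = 0.56 + 0.50 + 0.44 − 0.26 − 0.22 − 0.20 + 0.08 = 0.90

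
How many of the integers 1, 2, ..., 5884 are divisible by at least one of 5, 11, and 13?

1933

⌊5884/5⌋ + ⌊5884/11⌋ + ⌊5884/13⌋ − ⌊5884/55⌋ − ⌊5884/65⌋ − ⌊5884/143⌋ + ⌊5884/715⌋ = 1176 + 534 + 452 − 106 − 90 − 41 + 8 = 1933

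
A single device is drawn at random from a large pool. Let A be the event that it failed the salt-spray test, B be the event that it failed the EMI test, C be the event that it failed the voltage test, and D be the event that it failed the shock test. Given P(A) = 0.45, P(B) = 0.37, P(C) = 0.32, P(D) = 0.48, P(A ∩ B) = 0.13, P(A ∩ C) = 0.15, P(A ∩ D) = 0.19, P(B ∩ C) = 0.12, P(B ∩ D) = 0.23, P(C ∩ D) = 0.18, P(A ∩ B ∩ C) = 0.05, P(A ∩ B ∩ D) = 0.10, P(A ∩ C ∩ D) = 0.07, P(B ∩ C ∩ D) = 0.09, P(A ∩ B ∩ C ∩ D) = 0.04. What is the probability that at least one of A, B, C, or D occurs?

P(A ∪ B ∪ C ∪ D) = 0.45 + 0.37 + 0.32 + 0.48 − 0.13 − 0.15 − 0.19 − 0.12 − 0.23 − 0.18 + 0.05 + 0.10 + 0.07 + 0.09 − 0.04 = 0.89

0.89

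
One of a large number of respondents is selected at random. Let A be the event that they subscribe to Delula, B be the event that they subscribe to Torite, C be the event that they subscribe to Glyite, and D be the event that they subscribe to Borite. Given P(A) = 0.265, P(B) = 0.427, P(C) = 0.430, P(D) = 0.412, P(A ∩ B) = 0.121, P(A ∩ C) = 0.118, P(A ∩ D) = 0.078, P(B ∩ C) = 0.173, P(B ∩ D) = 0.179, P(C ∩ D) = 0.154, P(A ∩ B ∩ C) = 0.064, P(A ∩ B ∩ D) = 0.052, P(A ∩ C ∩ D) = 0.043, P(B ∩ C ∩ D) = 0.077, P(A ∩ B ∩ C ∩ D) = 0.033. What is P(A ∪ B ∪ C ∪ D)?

0.914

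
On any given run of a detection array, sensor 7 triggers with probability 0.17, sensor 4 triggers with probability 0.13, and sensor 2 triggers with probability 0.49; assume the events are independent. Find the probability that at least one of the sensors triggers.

0.631729

P(none) = (1 − 0.17) × (1 − 0.13) × (1 − 0.49) = 0.83 × 0.87 × 0.51 = 0.368271
P(at least one) = 1 − 0.368271 = 0.631729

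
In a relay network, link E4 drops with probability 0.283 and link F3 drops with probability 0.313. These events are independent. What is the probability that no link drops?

0.492579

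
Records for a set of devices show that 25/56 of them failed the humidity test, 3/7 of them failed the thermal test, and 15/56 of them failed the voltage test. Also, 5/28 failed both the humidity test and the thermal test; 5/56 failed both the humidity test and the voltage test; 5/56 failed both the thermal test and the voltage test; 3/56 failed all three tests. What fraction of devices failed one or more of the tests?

Apply inclusion-exclusion:
P(union) = 25/56 + 3/7 + 15/56 − 5/28 − 5/56 − 5/56 + 3/56 = 47/56

47/56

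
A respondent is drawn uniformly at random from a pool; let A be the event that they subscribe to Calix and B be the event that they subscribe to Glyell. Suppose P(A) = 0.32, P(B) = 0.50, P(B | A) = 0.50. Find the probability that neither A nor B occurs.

P(A ∩ B) = P(A)·P(B|A) = 0.32 × 0.50 = 0.16
P(A ∪ B) = 0.32 + 0.50 − 0.16 = 0.66
P(none) = 1 − 0.66 = 0.34

0.34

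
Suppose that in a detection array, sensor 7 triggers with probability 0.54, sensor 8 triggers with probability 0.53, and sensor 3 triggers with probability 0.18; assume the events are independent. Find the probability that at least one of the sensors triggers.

0.822716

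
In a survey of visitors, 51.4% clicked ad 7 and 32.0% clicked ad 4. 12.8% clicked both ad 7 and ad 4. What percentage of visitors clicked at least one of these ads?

P(union) = 51.4 + 32.0 − 12.8 = 70.6%

70.6%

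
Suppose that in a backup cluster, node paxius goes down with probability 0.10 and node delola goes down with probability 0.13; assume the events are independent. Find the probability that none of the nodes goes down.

P(none) = (1 − 0.10) × (1 − 0.13) = 0.90 × 0.87 = 0.783

0.783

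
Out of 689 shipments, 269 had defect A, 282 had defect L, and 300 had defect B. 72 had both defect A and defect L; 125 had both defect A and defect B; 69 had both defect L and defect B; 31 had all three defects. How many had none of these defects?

73

N(≥1) = 269 + 282 + 300 − 72 − 125 − 69 + 31 = 616
None: 689 − 616 = 73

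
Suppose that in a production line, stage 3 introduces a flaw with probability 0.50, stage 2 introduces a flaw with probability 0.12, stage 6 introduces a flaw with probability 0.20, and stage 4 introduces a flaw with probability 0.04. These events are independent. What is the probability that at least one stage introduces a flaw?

P(none) = (1 − 0.50) × (1 − 0.12) × (1 − 0.20) × (1 − 0.04) = 0.50 × 0.88 × 0.80 × 0.96 = 0.33792
P(at least one) = 1 − 0.33792 = 0.66208

0.66208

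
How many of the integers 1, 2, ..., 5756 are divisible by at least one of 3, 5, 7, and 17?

3279

By inclusion–exclusion:
1918 + 1151 + 822 + 338 − 383 − 274 − 112 − 164 − 67 − 48 + 54 + 22 + 16 + 9 − 3 = 3279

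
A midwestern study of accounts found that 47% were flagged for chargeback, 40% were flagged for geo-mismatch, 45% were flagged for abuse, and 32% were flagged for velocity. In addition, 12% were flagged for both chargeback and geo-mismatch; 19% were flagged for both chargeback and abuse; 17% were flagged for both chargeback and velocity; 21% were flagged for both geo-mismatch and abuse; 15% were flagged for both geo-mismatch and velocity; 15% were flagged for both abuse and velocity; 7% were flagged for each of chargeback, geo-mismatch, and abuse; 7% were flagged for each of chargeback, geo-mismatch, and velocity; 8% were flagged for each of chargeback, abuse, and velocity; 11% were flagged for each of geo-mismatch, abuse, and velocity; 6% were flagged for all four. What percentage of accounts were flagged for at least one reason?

Inclusion–exclusion gives
P(≥1) = 47 + 40 + 45 + 32 − 12 − 19 − 17 − 21 − 15 − 15 + 7 + 7 + 8 + 11 − 6 = 92%

92%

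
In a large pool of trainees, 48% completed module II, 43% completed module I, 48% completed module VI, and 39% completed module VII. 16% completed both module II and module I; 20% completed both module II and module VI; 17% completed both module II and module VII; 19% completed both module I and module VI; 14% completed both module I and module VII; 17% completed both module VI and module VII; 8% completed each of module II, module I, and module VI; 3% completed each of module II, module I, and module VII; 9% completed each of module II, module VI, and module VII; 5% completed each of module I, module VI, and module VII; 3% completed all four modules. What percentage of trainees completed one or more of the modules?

97%

By inclusion-exclusion,
P(union) = 48 + 43 + 48 + 39 − 16 − 20 − 17 − 19 − 14 − 17 + 8 + 3 + 9 + 5 − 3 = 97%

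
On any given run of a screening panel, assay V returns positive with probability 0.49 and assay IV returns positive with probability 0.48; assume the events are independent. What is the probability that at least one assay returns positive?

P(none) = (1 − 0.49) × (1 − 0.48) = 0.51 × 0.52 = 0.2652
P(at least one) = 1 − 0.2652 = 0.7348

0.7348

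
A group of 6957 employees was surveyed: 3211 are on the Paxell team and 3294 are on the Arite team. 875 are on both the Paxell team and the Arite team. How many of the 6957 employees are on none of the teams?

Inclusion–exclusion gives
N(≥1) = 3211 + 3294 − 875 = 5630
None: 6957 − 5630 = 1327

1327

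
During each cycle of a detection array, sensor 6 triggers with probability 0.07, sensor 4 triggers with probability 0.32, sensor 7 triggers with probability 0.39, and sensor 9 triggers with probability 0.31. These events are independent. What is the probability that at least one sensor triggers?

0.73382284

P(none) = (1 − 0.07) × (1 − 0.32) × (1 − 0.39) × (1 − 0.31) = 0.93 × 0.68 × 0.61 × 0.69 = 0.26617716
P(at least one) = 1 − 0.26617716 = 0.73382284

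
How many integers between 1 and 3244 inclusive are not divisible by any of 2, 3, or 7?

926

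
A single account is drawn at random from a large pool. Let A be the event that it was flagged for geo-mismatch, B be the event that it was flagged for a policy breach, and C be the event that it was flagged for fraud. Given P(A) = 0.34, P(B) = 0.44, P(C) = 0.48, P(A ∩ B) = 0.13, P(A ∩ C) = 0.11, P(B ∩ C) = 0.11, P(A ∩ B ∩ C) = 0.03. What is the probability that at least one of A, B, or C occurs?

0.94

P(A ∪ B ∪ C) = 0.34 + 0.44 + 0.48 − 0.13 − 0.11 − 0.11 + 0.03 = 0.94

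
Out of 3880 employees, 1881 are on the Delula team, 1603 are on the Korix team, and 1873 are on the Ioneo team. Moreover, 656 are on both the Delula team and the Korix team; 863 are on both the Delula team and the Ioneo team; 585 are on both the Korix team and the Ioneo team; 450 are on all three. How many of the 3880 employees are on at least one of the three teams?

3703

By inclusion-exclusion,
|union| = 1881 + 1603 + 1873 − 656 − 863 − 585 + 450 = 3703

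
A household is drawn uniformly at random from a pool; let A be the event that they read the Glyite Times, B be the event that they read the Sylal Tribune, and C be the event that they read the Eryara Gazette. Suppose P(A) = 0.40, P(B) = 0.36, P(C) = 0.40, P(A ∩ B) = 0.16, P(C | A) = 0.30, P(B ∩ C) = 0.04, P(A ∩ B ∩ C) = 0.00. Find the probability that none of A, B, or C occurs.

P(A ∩ C) = P(A)·P(C|A) = 0.40 × 0.30 = 0.12
Apply inclusion-exclusion:
P(A ∪ B ∪ C) = 0.40 + 0.36 + 0.40 − 0.16 − 0.12 − 0.04 + 0.00 = 0.84
P(none) = 1 − 0.84 = 0.16

0.16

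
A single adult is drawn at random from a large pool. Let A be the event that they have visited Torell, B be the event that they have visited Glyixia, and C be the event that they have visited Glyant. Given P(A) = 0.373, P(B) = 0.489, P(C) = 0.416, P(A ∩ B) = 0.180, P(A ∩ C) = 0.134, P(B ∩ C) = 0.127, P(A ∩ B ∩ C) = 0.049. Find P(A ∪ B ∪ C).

0.886

P(A ∪ B ∪ C) = 0.373 + 0.489 + 0.416 − 0.180 − 0.134 − 0.127 + 0.049 = 0.886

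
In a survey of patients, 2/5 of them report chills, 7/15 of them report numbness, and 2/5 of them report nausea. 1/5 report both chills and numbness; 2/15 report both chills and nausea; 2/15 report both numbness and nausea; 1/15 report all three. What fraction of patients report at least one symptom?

Using inclusion–exclusion:
P(at least one) = 2/5 + 7/15 + 2/5 − 1/5 − 2/15 − 2/15 + 1/15 = 13/15

13/15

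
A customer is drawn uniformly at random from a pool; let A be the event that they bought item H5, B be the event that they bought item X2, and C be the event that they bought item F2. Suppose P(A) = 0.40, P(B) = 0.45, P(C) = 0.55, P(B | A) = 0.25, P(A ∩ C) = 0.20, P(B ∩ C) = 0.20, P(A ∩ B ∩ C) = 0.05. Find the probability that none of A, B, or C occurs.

0.05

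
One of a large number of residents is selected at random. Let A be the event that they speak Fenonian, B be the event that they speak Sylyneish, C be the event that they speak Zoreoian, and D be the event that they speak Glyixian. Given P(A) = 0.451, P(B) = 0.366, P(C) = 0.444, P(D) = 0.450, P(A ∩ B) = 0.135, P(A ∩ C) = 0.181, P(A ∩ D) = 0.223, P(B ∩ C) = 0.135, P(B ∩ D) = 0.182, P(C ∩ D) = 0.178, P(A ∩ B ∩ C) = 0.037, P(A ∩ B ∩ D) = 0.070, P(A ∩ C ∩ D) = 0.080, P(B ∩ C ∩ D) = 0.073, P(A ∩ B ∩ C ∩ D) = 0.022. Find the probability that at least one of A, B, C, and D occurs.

0.915

P(A ∪ B ∪ C ∪ D) = 0.451 + 0.366 + 0.444 + 0.450 − 0.135 − 0.181 − 0.223 − 0.135 − 0.182 − 0.178 + 0.037 + 0.070 + 0.080 + 0.073 − 0.022 = 0.915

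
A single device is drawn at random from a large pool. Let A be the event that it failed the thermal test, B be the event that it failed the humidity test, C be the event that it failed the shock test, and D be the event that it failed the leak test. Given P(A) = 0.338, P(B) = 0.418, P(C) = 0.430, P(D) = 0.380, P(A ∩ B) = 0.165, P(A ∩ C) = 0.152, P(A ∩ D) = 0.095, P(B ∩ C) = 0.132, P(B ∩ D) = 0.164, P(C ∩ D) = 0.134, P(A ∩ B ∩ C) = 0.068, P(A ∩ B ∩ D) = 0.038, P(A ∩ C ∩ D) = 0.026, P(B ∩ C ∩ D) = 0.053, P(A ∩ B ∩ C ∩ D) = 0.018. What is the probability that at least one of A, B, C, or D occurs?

By inclusion–exclusion:
P(A ∪ B ∪ C ∪ D) = 0.338 + 0.418 + 0.430 + 0.380 − 0.165 − 0.152 − 0.095 − 0.132 − 0.164 − 0.134 + 0.068 + 0.038 + 0.026 + 0.053 − 0.018 = 0.891

0.891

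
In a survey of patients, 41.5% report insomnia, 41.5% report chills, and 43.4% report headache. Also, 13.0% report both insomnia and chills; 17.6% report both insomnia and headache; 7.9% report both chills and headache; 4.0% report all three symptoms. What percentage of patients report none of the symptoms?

8.1%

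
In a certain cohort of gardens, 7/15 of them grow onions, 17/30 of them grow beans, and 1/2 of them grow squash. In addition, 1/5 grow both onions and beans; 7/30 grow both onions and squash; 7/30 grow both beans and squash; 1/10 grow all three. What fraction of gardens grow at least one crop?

29/30

P(at least one) = 7/15 + 17/30 + 1/2 − 1/5 − 7/30 − 7/30 + 1/10 = 29/30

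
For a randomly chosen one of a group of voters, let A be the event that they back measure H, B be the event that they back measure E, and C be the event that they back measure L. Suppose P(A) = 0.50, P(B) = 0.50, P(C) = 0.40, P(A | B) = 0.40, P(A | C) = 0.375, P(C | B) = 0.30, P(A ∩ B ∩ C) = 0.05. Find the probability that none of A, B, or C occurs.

0.05

P(A ∩ B) = P(B)·P(A|B) = 0.50 × 0.40 = 0.20
P(A ∩ C) = P(C)·P(A|C) = 0.40 × 0.375 = 0.15
P(B ∩ C) = P(B)·P(C|B) = 0.50 × 0.30 = 0.15
P(A ∪ B ∪ C) = 0.50 + 0.50 + 0.40 − 0.20 − 0.15 − 0.15 + 0.05 = 0.95
P(none) = 1 − 0.95 = 0.05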